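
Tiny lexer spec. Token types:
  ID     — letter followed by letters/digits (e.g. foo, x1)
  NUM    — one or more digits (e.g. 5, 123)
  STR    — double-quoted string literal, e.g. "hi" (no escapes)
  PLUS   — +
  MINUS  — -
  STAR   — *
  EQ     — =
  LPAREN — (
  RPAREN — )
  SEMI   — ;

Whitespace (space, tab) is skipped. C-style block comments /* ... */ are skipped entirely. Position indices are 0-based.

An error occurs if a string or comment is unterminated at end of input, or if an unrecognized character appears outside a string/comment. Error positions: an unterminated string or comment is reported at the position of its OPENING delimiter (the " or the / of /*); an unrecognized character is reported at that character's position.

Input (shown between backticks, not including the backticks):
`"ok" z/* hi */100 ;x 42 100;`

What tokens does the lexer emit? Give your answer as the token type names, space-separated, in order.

pos=0: enter STRING mode
pos=0: emit STR "ok" (now at pos=4)
pos=5: emit ID 'z' (now at pos=6)
pos=6: enter COMMENT mode (saw '/*')
exit COMMENT mode (now at pos=14)
pos=14: emit NUM '100' (now at pos=17)
pos=18: emit SEMI ';'
pos=19: emit ID 'x' (now at pos=20)
pos=21: emit NUM '42' (now at pos=23)
pos=24: emit NUM '100' (now at pos=27)
pos=27: emit SEMI ';'
DONE. 8 tokens: [STR, ID, NUM, SEMI, ID, NUM, NUM, SEMI]

Answer: STR ID NUM SEMI ID NUM NUM SEMI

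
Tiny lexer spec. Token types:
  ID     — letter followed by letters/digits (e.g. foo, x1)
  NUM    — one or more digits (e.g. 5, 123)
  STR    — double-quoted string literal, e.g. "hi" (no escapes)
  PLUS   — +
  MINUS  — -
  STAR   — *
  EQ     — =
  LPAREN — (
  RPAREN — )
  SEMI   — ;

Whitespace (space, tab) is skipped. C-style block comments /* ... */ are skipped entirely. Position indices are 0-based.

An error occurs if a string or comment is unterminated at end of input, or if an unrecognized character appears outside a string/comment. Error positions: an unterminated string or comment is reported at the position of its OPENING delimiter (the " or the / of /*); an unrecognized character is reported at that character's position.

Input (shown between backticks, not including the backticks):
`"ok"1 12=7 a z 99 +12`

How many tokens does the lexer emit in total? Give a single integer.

Answer: 10

Derivation:
pos=0: enter STRING mode
pos=0: emit STR "ok" (now at pos=4)
pos=4: emit NUM '1' (now at pos=5)
pos=6: emit NUM '12' (now at pos=8)
pos=8: emit EQ '='
pos=9: emit NUM '7' (now at pos=10)
pos=11: emit ID 'a' (now at pos=12)
pos=13: emit ID 'z' (now at pos=14)
pos=15: emit NUM '99' (now at pos=17)
pos=18: emit PLUS '+'
pos=19: emit NUM '12' (now at pos=21)
DONE. 10 tokens: [STR, NUM, NUM, EQ, NUM, ID, ID, NUM, PLUS, NUM]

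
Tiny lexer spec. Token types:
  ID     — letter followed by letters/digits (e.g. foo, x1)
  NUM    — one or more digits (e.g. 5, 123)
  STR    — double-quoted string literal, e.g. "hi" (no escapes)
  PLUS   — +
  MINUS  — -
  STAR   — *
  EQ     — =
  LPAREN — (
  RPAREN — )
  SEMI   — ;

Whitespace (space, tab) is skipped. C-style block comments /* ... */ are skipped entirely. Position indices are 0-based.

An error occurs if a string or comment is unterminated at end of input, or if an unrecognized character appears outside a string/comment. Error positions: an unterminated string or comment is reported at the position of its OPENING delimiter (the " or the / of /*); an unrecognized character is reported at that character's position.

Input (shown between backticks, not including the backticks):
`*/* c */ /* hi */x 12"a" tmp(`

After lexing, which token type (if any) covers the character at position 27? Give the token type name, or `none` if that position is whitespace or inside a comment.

pos=0: emit STAR '*'
pos=1: enter COMMENT mode (saw '/*')
exit COMMENT mode (now at pos=8)
pos=9: enter COMMENT mode (saw '/*')
exit COMMENT mode (now at pos=17)
pos=17: emit ID 'x' (now at pos=18)
pos=19: emit NUM '12' (now at pos=21)
pos=21: enter STRING mode
pos=21: emit STR "a" (now at pos=24)
pos=25: emit ID 'tmp' (now at pos=28)
pos=28: emit LPAREN '('
DONE. 6 tokens: [STAR, ID, NUM, STR, ID, LPAREN]
Position 27: char is 'p' -> ID

Answer: ID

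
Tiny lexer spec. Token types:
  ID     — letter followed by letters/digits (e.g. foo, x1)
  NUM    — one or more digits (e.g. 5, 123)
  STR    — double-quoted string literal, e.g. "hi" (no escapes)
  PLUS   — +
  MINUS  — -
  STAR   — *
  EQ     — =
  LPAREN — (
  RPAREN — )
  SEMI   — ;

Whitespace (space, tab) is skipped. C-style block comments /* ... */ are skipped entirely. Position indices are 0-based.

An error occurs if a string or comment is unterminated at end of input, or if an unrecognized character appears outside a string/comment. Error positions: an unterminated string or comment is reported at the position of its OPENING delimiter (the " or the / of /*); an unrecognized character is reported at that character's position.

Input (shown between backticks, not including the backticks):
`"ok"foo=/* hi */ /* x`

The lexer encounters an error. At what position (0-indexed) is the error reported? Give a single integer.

pos=0: enter STRING mode
pos=0: emit STR "ok" (now at pos=4)
pos=4: emit ID 'foo' (now at pos=7)
pos=7: emit EQ '='
pos=8: enter COMMENT mode (saw '/*')
exit COMMENT mode (now at pos=16)
pos=17: enter COMMENT mode (saw '/*')
pos=17: ERROR — unterminated comment (reached EOF)

Answer: 17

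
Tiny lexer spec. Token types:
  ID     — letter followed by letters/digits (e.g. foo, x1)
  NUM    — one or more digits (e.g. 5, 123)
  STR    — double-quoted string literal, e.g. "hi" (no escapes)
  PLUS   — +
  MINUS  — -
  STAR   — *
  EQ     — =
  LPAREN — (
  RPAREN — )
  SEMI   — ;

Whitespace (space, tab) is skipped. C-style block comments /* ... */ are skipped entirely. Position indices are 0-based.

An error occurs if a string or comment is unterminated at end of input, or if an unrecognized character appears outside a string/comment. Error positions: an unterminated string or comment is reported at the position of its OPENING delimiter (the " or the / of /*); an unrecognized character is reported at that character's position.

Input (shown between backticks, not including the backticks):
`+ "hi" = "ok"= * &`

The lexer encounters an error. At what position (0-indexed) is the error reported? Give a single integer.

pos=0: emit PLUS '+'
pos=2: enter STRING mode
pos=2: emit STR "hi" (now at pos=6)
pos=7: emit EQ '='
pos=9: enter STRING mode
pos=9: emit STR "ok" (now at pos=13)
pos=13: emit EQ '='
pos=15: emit STAR '*'
pos=17: ERROR — unrecognized char '&'

Answer: 17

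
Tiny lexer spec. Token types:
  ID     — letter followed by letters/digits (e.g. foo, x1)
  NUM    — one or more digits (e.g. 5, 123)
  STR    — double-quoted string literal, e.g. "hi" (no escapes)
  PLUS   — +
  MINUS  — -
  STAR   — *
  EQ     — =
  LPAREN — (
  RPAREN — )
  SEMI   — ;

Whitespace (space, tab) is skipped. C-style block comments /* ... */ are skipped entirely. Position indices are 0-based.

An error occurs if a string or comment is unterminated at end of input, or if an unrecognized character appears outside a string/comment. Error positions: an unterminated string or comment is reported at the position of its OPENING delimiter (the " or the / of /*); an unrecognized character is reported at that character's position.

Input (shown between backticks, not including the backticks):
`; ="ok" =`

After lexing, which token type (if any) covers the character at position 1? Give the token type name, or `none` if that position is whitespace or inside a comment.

Answer: none

Derivation:
pos=0: emit SEMI ';'
pos=2: emit EQ '='
pos=3: enter STRING mode
pos=3: emit STR "ok" (now at pos=7)
pos=8: emit EQ '='
DONE. 4 tokens: [SEMI, EQ, STR, EQ]
Position 1: char is ' ' -> none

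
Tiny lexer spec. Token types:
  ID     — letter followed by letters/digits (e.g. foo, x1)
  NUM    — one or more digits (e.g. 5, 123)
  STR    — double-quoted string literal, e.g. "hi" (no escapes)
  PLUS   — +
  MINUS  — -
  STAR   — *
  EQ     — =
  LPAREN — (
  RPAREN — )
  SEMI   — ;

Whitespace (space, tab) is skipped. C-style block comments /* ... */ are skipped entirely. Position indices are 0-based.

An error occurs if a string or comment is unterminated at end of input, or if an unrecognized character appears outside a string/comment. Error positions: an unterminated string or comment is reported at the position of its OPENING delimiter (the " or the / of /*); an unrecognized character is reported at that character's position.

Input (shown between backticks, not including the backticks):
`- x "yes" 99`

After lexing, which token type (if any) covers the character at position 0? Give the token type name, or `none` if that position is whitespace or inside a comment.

Answer: MINUS

Derivation:
pos=0: emit MINUS '-'
pos=2: emit ID 'x' (now at pos=3)
pos=4: enter STRING mode
pos=4: emit STR "yes" (now at pos=9)
pos=10: emit NUM '99' (now at pos=12)
DONE. 4 tokens: [MINUS, ID, STR, NUM]
Position 0: char is '-' -> MINUS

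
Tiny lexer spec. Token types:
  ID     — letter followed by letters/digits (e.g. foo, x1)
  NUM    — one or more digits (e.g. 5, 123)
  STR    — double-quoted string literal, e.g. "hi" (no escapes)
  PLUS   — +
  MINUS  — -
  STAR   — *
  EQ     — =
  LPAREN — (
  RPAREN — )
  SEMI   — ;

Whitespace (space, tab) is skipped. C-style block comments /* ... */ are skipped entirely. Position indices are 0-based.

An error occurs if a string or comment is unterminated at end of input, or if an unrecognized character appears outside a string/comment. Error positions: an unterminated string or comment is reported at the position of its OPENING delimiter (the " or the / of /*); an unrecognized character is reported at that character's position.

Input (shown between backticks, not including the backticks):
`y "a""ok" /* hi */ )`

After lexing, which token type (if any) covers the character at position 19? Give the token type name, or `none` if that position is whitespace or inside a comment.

pos=0: emit ID 'y' (now at pos=1)
pos=2: enter STRING mode
pos=2: emit STR "a" (now at pos=5)
pos=5: enter STRING mode
pos=5: emit STR "ok" (now at pos=9)
pos=10: enter COMMENT mode (saw '/*')
exit COMMENT mode (now at pos=18)
pos=19: emit RPAREN ')'
DONE. 4 tokens: [ID, STR, STR, RPAREN]
Position 19: char is ')' -> RPAREN

Answer: RPAREN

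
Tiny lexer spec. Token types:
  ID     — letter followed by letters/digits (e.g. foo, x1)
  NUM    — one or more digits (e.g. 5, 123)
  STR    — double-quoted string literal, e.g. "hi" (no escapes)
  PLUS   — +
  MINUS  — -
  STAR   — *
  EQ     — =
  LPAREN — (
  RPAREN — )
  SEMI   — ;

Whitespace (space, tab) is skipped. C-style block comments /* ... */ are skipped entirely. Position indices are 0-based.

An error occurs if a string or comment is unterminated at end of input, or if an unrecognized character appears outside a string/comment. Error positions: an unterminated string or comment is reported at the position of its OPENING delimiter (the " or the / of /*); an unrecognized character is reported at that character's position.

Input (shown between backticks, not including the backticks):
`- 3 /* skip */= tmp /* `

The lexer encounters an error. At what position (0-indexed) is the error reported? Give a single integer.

pos=0: emit MINUS '-'
pos=2: emit NUM '3' (now at pos=3)
pos=4: enter COMMENT mode (saw '/*')
exit COMMENT mode (now at pos=14)
pos=14: emit EQ '='
pos=16: emit ID 'tmp' (now at pos=19)
pos=20: enter COMMENT mode (saw '/*')
pos=20: ERROR — unterminated comment (reached EOF)

Answer: 20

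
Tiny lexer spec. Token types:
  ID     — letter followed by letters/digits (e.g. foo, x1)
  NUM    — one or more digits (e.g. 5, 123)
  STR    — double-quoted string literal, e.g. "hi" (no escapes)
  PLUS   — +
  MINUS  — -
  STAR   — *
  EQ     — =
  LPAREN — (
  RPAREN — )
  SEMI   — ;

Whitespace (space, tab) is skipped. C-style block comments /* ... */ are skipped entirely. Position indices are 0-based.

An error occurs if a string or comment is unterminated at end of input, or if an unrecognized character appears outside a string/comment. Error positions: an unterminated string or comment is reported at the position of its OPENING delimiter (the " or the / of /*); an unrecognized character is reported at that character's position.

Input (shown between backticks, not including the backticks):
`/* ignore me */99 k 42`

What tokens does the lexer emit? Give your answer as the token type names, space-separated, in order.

Answer: NUM ID NUM

Derivation:
pos=0: enter COMMENT mode (saw '/*')
exit COMMENT mode (now at pos=15)
pos=15: emit NUM '99' (now at pos=17)
pos=18: emit ID 'k' (now at pos=19)
pos=20: emit NUM '42' (now at pos=22)
DONE. 3 tokens: [NUM, ID, NUM]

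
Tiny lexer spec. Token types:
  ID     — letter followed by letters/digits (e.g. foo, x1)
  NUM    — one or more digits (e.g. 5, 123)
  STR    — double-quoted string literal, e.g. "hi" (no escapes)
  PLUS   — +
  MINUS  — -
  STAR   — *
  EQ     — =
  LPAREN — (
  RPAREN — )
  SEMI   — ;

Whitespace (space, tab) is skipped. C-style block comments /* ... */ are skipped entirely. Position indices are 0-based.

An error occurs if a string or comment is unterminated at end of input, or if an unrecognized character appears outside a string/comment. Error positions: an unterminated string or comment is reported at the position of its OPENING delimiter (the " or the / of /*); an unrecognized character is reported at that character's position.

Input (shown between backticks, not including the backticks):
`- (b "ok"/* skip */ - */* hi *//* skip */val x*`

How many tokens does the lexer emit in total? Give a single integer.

Answer: 9

Derivation:
pos=0: emit MINUS '-'
pos=2: emit LPAREN '('
pos=3: emit ID 'b' (now at pos=4)
pos=5: enter STRING mode
pos=5: emit STR "ok" (now at pos=9)
pos=9: enter COMMENT mode (saw '/*')
exit COMMENT mode (now at pos=19)
pos=20: emit MINUS '-'
pos=22: emit STAR '*'
pos=23: enter COMMENT mode (saw '/*')
exit COMMENT mode (now at pos=31)
pos=31: enter COMMENT mode (saw '/*')
exit COMMENT mode (now at pos=41)
pos=41: emit ID 'val' (now at pos=44)
pos=45: emit ID 'x' (now at pos=46)
pos=46: emit STAR '*'
DONE. 9 tokens: [MINUS, LPAREN, ID, STR, MINUS, STAR, ID, ID, STAR]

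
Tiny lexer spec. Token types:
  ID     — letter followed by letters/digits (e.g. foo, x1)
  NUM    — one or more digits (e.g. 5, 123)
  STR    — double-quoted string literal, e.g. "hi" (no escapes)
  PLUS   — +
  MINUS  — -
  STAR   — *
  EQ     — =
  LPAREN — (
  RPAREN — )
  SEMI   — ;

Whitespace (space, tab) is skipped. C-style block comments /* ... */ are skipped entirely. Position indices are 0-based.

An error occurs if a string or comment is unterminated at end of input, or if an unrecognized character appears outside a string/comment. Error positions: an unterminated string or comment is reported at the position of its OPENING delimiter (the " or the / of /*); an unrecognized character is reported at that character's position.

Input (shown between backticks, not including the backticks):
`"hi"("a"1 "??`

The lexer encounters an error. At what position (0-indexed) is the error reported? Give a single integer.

pos=0: enter STRING mode
pos=0: emit STR "hi" (now at pos=4)
pos=4: emit LPAREN '('
pos=5: enter STRING mode
pos=5: emit STR "a" (now at pos=8)
pos=8: emit NUM '1' (now at pos=9)
pos=10: enter STRING mode
pos=10: ERROR — unterminated string

Answer: 10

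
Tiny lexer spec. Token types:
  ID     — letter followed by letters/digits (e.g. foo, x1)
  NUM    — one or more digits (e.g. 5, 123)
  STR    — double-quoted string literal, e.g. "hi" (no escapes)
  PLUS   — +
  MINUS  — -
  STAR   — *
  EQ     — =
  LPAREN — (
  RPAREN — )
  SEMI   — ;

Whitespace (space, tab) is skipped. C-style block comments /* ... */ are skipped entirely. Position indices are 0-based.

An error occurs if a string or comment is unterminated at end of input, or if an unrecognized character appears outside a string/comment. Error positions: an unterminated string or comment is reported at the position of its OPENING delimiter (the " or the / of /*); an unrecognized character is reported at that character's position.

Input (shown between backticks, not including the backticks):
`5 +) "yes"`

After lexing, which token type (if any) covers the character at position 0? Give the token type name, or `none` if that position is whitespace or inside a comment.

pos=0: emit NUM '5' (now at pos=1)
pos=2: emit PLUS '+'
pos=3: emit RPAREN ')'
pos=5: enter STRING mode
pos=5: emit STR "yes" (now at pos=10)
DONE. 4 tokens: [NUM, PLUS, RPAREN, STR]
Position 0: char is '5' -> NUM

Answer: NUM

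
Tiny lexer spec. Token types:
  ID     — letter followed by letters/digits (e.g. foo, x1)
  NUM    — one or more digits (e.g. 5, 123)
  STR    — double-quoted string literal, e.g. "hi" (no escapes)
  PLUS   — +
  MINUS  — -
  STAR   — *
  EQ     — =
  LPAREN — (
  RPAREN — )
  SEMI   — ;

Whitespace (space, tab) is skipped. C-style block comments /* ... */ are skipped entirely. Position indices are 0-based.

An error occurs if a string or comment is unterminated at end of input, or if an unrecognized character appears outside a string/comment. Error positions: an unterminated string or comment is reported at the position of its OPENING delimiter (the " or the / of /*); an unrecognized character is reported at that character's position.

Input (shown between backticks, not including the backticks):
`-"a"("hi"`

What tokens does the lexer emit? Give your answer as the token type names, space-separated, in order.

Answer: MINUS STR LPAREN STR

Derivation:
pos=0: emit MINUS '-'
pos=1: enter STRING mode
pos=1: emit STR "a" (now at pos=4)
pos=4: emit LPAREN '('
pos=5: enter STRING mode
pos=5: emit STR "hi" (now at pos=9)
DONE. 4 tokens: [MINUS, STR, LPAREN, STR]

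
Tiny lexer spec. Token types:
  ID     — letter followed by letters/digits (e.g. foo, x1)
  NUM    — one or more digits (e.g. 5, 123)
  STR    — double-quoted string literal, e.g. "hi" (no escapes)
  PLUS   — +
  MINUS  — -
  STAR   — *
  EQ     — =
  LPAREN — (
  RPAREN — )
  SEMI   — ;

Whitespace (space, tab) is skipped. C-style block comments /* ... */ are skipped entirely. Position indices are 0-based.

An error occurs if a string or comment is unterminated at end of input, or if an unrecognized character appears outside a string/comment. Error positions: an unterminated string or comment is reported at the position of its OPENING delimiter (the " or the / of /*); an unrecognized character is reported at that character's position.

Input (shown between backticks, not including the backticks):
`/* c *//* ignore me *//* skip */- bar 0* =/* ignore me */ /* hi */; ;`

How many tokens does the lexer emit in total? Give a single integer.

pos=0: enter COMMENT mode (saw '/*')
exit COMMENT mode (now at pos=7)
pos=7: enter COMMENT mode (saw '/*')
exit COMMENT mode (now at pos=22)
pos=22: enter COMMENT mode (saw '/*')
exit COMMENT mode (now at pos=32)
pos=32: emit MINUS '-'
pos=34: emit ID 'bar' (now at pos=37)
pos=38: emit NUM '0' (now at pos=39)
pos=39: emit STAR '*'
pos=41: emit EQ '='
pos=42: enter COMMENT mode (saw '/*')
exit COMMENT mode (now at pos=57)
pos=58: enter COMMENT mode (saw '/*')
exit COMMENT mode (now at pos=66)
pos=66: emit SEMI ';'
pos=68: emit SEMI ';'
DONE. 7 tokens: [MINUS, ID, NUM, STAR, EQ, SEMI, SEMI]

Answer: 7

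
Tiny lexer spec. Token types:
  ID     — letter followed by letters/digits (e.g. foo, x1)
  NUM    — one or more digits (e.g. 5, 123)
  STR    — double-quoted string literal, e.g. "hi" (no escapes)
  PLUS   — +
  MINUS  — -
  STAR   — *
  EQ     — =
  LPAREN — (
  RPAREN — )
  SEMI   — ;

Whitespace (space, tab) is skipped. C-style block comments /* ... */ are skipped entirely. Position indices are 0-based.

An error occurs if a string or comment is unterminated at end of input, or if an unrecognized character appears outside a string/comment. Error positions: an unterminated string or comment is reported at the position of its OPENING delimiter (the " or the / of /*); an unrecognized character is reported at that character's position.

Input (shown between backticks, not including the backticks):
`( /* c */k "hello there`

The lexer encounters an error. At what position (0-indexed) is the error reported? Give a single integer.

Answer: 11

Derivation:
pos=0: emit LPAREN '('
pos=2: enter COMMENT mode (saw '/*')
exit COMMENT mode (now at pos=9)
pos=9: emit ID 'k' (now at pos=10)
pos=11: enter STRING mode
pos=11: ERROR — unterminated string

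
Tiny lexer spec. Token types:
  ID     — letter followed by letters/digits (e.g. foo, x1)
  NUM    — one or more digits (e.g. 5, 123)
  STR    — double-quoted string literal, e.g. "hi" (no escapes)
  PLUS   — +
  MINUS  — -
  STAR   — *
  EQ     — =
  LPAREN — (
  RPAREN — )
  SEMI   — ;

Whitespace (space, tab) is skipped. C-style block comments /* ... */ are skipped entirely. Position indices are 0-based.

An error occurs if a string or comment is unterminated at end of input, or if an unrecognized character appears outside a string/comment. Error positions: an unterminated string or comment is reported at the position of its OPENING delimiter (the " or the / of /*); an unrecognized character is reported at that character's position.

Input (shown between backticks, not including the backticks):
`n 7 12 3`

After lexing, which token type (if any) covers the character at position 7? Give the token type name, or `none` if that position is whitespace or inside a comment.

Answer: NUM

Derivation:
pos=0: emit ID 'n' (now at pos=1)
pos=2: emit NUM '7' (now at pos=3)
pos=4: emit NUM '12' (now at pos=6)
pos=7: emit NUM '3' (now at pos=8)
DONE. 4 tokens: [ID, NUM, NUM, NUM]
Position 7: char is '3' -> NUM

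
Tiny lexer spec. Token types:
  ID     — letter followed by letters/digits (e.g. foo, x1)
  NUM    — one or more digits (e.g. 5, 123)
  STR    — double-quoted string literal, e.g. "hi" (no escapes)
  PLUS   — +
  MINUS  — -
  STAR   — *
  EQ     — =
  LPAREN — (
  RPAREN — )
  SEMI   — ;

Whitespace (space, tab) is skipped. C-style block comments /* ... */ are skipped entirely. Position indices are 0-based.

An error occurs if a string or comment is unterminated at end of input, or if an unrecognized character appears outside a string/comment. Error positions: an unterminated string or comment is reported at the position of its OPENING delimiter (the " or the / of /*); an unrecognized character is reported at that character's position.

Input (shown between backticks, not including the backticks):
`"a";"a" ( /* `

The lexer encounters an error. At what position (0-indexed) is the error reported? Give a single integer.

Answer: 10

Derivation:
pos=0: enter STRING mode
pos=0: emit STR "a" (now at pos=3)
pos=3: emit SEMI ';'
pos=4: enter STRING mode
pos=4: emit STR "a" (now at pos=7)
pos=8: emit LPAREN '('
pos=10: enter COMMENT mode (saw '/*')
pos=10: ERROR — unterminated comment (reached EOF)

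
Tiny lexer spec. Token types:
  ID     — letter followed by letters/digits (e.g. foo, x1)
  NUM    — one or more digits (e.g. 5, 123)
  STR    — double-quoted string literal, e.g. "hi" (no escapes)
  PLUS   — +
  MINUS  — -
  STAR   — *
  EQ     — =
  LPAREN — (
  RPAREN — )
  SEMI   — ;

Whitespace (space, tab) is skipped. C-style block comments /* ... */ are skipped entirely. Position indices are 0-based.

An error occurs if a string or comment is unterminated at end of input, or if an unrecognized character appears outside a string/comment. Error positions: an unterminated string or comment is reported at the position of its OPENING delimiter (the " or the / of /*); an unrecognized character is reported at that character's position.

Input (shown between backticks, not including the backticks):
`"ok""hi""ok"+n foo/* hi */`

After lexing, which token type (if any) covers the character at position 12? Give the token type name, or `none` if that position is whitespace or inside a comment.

pos=0: enter STRING mode
pos=0: emit STR "ok" (now at pos=4)
pos=4: enter STRING mode
pos=4: emit STR "hi" (now at pos=8)
pos=8: enter STRING mode
pos=8: emit STR "ok" (now at pos=12)
pos=12: emit PLUS '+'
pos=13: emit ID 'n' (now at pos=14)
pos=15: emit ID 'foo' (now at pos=18)
pos=18: enter COMMENT mode (saw '/*')
exit COMMENT mode (now at pos=26)
DONE. 6 tokens: [STR, STR, STR, PLUS, ID, ID]
Position 12: char is '+' -> PLUS

Answer: PLUS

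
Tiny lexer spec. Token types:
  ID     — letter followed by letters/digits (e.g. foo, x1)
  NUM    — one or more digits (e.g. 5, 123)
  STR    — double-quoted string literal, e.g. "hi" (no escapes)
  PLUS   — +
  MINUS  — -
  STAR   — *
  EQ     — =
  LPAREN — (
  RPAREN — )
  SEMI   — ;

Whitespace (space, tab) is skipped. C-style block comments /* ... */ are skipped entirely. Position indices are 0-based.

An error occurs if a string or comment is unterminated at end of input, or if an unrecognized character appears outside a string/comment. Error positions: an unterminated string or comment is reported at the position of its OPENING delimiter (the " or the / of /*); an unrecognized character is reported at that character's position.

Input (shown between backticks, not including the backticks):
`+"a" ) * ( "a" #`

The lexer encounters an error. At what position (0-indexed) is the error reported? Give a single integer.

pos=0: emit PLUS '+'
pos=1: enter STRING mode
pos=1: emit STR "a" (now at pos=4)
pos=5: emit RPAREN ')'
pos=7: emit STAR '*'
pos=9: emit LPAREN '('
pos=11: enter STRING mode
pos=11: emit STR "a" (now at pos=14)
pos=15: ERROR — unrecognized char '#'

Answer: 15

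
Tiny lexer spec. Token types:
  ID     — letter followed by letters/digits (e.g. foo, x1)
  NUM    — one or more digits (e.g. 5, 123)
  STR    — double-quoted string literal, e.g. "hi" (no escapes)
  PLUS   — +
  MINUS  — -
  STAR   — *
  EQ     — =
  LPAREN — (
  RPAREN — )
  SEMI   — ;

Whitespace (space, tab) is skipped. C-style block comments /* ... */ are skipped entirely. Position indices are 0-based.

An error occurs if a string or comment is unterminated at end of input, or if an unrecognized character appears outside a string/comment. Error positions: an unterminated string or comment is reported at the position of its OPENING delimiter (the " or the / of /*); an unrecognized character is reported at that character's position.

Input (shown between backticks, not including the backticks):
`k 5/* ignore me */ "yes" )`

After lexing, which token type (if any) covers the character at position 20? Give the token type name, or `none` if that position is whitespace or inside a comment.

Answer: STR

Derivation:
pos=0: emit ID 'k' (now at pos=1)
pos=2: emit NUM '5' (now at pos=3)
pos=3: enter COMMENT mode (saw '/*')
exit COMMENT mode (now at pos=18)
pos=19: enter STRING mode
pos=19: emit STR "yes" (now at pos=24)
pos=25: emit RPAREN ')'
DONE. 4 tokens: [ID, NUM, STR, RPAREN]
Position 20: char is 'y' -> STR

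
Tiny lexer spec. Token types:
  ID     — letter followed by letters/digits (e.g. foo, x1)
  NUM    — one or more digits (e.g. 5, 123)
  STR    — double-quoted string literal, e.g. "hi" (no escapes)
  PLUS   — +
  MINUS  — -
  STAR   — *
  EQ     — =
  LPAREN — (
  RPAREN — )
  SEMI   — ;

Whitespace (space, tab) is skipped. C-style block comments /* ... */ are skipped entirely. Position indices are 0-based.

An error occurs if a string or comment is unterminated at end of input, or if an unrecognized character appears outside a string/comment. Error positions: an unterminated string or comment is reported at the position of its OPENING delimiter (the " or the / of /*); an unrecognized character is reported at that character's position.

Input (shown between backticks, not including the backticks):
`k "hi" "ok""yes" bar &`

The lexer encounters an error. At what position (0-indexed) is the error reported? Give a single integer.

Answer: 21

Derivation:
pos=0: emit ID 'k' (now at pos=1)
pos=2: enter STRING mode
pos=2: emit STR "hi" (now at pos=6)
pos=7: enter STRING mode
pos=7: emit STR "ok" (now at pos=11)
pos=11: enter STRING mode
pos=11: emit STR "yes" (now at pos=16)
pos=17: emit ID 'bar' (now at pos=20)
pos=21: ERROR — unrecognized char '&'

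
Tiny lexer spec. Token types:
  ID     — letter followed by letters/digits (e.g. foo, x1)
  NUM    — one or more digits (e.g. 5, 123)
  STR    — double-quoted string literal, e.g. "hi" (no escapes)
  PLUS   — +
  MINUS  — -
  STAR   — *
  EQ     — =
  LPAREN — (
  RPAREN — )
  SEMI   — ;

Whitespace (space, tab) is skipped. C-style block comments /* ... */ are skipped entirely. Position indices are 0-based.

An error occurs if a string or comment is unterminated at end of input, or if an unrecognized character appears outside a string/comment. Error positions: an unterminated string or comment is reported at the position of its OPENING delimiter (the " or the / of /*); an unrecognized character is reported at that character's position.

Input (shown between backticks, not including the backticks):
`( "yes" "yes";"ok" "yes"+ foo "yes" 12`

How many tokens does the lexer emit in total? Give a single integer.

Answer: 10

Derivation:
pos=0: emit LPAREN '('
pos=2: enter STRING mode
pos=2: emit STR "yes" (now at pos=7)
pos=8: enter STRING mode
pos=8: emit STR "yes" (now at pos=13)
pos=13: emit SEMI ';'
pos=14: enter STRING mode
pos=14: emit STR "ok" (now at pos=18)
pos=19: enter STRING mode
pos=19: emit STR "yes" (now at pos=24)
pos=24: emit PLUS '+'
pos=26: emit ID 'foo' (now at pos=29)
pos=30: enter STRING mode
pos=30: emit STR "yes" (now at pos=35)
pos=36: emit NUM '12' (now at pos=38)
DONE. 10 tokens: [LPAREN, STR, STR, SEMI, STR, STR, PLUS, ID, STR, NUM]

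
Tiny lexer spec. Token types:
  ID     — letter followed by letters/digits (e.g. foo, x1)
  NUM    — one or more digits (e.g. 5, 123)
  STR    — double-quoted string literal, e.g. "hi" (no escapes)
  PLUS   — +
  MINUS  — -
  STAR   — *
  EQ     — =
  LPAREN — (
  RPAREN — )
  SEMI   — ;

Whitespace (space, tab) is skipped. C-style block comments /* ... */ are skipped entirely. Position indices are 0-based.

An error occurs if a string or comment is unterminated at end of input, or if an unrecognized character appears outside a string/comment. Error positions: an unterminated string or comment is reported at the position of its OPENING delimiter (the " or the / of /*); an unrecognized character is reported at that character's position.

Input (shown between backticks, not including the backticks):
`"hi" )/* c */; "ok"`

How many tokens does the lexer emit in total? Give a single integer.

Answer: 4

Derivation:
pos=0: enter STRING mode
pos=0: emit STR "hi" (now at pos=4)
pos=5: emit RPAREN ')'
pos=6: enter COMMENT mode (saw '/*')
exit COMMENT mode (now at pos=13)
pos=13: emit SEMI ';'
pos=15: enter STRING mode
pos=15: emit STR "ok" (now at pos=19)
DONE. 4 tokens: [STR, RPAREN, SEMI, STR]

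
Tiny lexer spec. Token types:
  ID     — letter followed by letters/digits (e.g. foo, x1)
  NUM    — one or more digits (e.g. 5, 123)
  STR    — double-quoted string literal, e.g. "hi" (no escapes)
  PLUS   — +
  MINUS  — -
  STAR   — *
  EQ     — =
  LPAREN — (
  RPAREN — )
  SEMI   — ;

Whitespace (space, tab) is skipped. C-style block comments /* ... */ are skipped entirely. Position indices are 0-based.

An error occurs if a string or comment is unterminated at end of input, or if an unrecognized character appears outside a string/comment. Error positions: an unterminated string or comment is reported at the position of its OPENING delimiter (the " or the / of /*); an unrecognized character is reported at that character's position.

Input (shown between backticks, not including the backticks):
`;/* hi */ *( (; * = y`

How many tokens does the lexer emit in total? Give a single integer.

Answer: 8

Derivation:
pos=0: emit SEMI ';'
pos=1: enter COMMENT mode (saw '/*')
exit COMMENT mode (now at pos=9)
pos=10: emit STAR '*'
pos=11: emit LPAREN '('
pos=13: emit LPAREN '('
pos=14: emit SEMI ';'
pos=16: emit STAR '*'
pos=18: emit EQ '='
pos=20: emit ID 'y' (now at pos=21)
DONE. 8 tokens: [SEMI, STAR, LPAREN, LPAREN, SEMI, STAR, EQ, ID]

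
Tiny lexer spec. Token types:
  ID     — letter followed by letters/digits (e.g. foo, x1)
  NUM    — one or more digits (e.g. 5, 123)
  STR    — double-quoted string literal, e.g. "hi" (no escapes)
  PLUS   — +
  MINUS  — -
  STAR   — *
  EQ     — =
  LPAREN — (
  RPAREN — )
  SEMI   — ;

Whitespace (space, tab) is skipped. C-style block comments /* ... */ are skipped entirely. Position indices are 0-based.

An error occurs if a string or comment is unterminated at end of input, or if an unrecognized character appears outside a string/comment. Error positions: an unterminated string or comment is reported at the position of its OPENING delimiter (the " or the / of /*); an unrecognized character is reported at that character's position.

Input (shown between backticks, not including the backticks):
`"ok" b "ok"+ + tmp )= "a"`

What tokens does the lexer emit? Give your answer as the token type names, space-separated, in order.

Answer: STR ID STR PLUS PLUS ID RPAREN EQ STR

Derivation:
pos=0: enter STRING mode
pos=0: emit STR "ok" (now at pos=4)
pos=5: emit ID 'b' (now at pos=6)
pos=7: enter STRING mode
pos=7: emit STR "ok" (now at pos=11)
pos=11: emit PLUS '+'
pos=13: emit PLUS '+'
pos=15: emit ID 'tmp' (now at pos=18)
pos=19: emit RPAREN ')'
pos=20: emit EQ '='
pos=22: enter STRING mode
pos=22: emit STR "a" (now at pos=25)
DONE. 9 tokens: [STR, ID, STR, PLUS, PLUS, ID, RPAREN, EQ, STR]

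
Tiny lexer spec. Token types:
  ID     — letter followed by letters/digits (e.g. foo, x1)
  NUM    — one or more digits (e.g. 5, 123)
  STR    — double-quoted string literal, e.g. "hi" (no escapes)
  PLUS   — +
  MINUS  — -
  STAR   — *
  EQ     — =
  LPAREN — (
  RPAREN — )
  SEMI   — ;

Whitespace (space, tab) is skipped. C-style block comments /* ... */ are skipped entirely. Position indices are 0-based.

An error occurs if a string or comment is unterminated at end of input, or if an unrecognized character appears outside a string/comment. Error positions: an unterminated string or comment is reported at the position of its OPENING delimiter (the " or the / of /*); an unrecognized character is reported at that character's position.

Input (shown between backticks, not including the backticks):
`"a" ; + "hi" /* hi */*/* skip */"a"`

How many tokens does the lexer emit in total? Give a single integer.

pos=0: enter STRING mode
pos=0: emit STR "a" (now at pos=3)
pos=4: emit SEMI ';'
pos=6: emit PLUS '+'
pos=8: enter STRING mode
pos=8: emit STR "hi" (now at pos=12)
pos=13: enter COMMENT mode (saw '/*')
exit COMMENT mode (now at pos=21)
pos=21: emit STAR '*'
pos=22: enter COMMENT mode (saw '/*')
exit COMMENT mode (now at pos=32)
pos=32: enter STRING mode
pos=32: emit STR "a" (now at pos=35)
DONE. 6 tokens: [STR, SEMI, PLUS, STR, STAR, STR]

Answer: 6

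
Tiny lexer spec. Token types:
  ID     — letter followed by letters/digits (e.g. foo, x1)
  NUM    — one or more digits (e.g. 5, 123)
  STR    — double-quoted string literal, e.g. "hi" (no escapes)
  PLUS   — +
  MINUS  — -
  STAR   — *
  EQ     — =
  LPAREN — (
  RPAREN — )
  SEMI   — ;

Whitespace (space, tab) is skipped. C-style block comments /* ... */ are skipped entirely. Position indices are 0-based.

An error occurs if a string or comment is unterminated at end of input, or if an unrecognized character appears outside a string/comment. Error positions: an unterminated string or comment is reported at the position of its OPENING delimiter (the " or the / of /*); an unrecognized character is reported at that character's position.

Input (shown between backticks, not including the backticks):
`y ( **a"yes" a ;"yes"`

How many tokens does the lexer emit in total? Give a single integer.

Answer: 9

Derivation:
pos=0: emit ID 'y' (now at pos=1)
pos=2: emit LPAREN '('
pos=4: emit STAR '*'
pos=5: emit STAR '*'
pos=6: emit ID 'a' (now at pos=7)
pos=7: enter STRING mode
pos=7: emit STR "yes" (now at pos=12)
pos=13: emit ID 'a' (now at pos=14)
pos=15: emit SEMI ';'
pos=16: enter STRING mode
pos=16: emit STR "yes" (now at pos=21)
DONE. 9 tokens: [ID, LPAREN, STAR, STAR, ID, STR, ID, SEMI, STR]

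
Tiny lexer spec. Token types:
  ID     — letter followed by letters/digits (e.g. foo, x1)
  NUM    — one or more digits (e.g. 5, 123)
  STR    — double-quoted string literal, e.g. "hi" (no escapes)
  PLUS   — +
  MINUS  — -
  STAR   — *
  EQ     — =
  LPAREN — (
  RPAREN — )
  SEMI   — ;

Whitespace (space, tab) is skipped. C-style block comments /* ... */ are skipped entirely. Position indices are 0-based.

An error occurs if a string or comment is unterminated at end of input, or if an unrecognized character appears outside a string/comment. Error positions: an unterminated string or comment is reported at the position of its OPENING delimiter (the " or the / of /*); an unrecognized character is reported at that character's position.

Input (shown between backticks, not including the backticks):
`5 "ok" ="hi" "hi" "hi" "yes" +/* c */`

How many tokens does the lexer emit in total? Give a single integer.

pos=0: emit NUM '5' (now at pos=1)
pos=2: enter STRING mode
pos=2: emit STR "ok" (now at pos=6)
pos=7: emit EQ '='
pos=8: enter STRING mode
pos=8: emit STR "hi" (now at pos=12)
pos=13: enter STRING mode
pos=13: emit STR "hi" (now at pos=17)
pos=18: enter STRING mode
pos=18: emit STR "hi" (now at pos=22)
pos=23: enter STRING mode
pos=23: emit STR "yes" (now at pos=28)
pos=29: emit PLUS '+'
pos=30: enter COMMENT mode (saw '/*')
exit COMMENT mode (now at pos=37)
DONE. 8 tokens: [NUM, STR, EQ, STR, STR, STR, STR, PLUS]

Answer: 8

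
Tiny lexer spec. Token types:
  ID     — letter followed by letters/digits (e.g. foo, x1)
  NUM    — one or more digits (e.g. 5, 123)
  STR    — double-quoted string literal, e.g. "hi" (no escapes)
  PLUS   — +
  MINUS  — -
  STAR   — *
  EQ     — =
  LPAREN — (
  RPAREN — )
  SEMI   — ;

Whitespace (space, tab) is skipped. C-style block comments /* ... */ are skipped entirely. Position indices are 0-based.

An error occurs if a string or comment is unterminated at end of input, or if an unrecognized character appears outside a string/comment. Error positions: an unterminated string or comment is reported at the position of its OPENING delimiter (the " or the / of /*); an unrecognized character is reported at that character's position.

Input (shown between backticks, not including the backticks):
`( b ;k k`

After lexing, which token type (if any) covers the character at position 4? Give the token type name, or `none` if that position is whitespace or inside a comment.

pos=0: emit LPAREN '('
pos=2: emit ID 'b' (now at pos=3)
pos=4: emit SEMI ';'
pos=5: emit ID 'k' (now at pos=6)
pos=7: emit ID 'k' (now at pos=8)
DONE. 5 tokens: [LPAREN, ID, SEMI, ID, ID]
Position 4: char is ';' -> SEMI

Answer: SEMI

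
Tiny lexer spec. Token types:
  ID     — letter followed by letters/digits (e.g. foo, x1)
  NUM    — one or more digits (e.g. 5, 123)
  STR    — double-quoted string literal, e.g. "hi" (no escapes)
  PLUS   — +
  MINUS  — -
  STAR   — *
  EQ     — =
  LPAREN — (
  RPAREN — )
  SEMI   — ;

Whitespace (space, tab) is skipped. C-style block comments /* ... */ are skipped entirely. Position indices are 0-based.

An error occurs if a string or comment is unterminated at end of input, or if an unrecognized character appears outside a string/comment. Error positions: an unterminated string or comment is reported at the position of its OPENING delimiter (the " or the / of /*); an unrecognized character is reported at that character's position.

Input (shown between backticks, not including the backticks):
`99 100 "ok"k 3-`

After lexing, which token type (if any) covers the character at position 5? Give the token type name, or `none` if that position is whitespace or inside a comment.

Answer: NUM

Derivation:
pos=0: emit NUM '99' (now at pos=2)
pos=3: emit NUM '100' (now at pos=6)
pos=7: enter STRING mode
pos=7: emit STR "ok" (now at pos=11)
pos=11: emit ID 'k' (now at pos=12)
pos=13: emit NUM '3' (now at pos=14)
pos=14: emit MINUS '-'
DONE. 6 tokens: [NUM, NUM, STR, ID, NUM, MINUS]
Position 5: char is '0' -> NUM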